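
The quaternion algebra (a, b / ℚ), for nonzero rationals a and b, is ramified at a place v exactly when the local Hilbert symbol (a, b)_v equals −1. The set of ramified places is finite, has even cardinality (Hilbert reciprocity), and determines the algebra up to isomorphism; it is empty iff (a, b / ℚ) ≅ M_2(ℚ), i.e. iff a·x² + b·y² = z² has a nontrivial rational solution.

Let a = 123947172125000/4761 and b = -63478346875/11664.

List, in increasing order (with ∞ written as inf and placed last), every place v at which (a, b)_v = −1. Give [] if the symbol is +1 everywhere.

(a, b) ≡ (40472546, -191995) mod (ℚ^×)²; places V = {2, 3, 5, 7, 17, 19, 23, 31, 43, 47, ∞}.
(a,b)_3: α=-2, u≡2; β=-6, v≡2 (mod 3); (2|3)=-1, (2|3)=-1; sign (−1)^0·-1^-6·-1^-2 = +1.
(a,b)_47: α=1, u≡43; β=1, v≡37 (mod 47); (43|47)=-1, (37|47)=+1; sign (−1)^1·-1^1·+1^1 = +1.
(a,b)_∞: sgn(40472546)=+, sgn(-191995)=−, so +1.
(a,b)_23: α=-2, u≡17; β=2, v≡12 (mod 23); (17|23)=-1, (12|23)=+1; sign (−1)^0·-1^2·+1^-2 = +1.
(a,b)_31: α=1, u≡4; β=0, v≡16 (mod 31); (4|31)=+1, (16|31)=+1; sign (−1)^0·+1^0·+1^1 = +1.
(a,b)_7: α=2, u≡1; β=0, v≡4 (mod 7); (1|7)=+1, (4|7)=+1; sign (−1)^0·+1^0·+1^2 = +1.
(a,b)_17: α=1, u≡7; β=0, v≡5 (mod 17); (7|17)=-1, (5|17)=-1; sign (−1)^0·-1^0·-1^1 = -1.
(a,b)_43: α=1, u≡31; β=1, v≡30 (mod 43); (31|43)=+1, (30|43)=-1; sign (−1)^1·+1^1·-1^1 = +1.
(a,b)_5: α=6, u≡1; β=5, v≡1 (mod 5); (1|5)=+1, (1|5)=+1; sign (−1)^0·+1^5·+1^6 = +1.
(a,b)_2: α=3, β=-4; u≡1, v≡5 (mod 8); ε(u)ε(v)=0·0, αω(v)=3·1, βω(u)=-4·0; sum ≡ 1  ⇒  -1.
(a,b)_19: α=1, u≡16; β=1, v≡10 (mod 19); (16|19)=+1, (10|19)=-1; sign (−1)^1·+1^1·-1^1 = +1.
(40472546, -191995 / ℚ) ramifies at {2, 17}: a division algebra.

[2, 17]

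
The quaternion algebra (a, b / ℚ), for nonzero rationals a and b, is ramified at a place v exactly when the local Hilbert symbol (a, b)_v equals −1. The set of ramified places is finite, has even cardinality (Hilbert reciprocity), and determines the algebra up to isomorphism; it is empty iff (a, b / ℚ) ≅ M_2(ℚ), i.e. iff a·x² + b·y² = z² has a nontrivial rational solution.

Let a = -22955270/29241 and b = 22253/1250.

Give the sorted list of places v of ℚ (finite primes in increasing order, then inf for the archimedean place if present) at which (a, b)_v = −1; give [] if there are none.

Mod squares: a ≡ -470, b ≡ 154. Check v ∈ {∞, 2, 3, 5, 7, 11, 13, 17, 19, 47}.
v=11: a=11^0·(≡1), b=11^1·(≡3) mod 11; (1|11)=+1, (3|11)=+1; (−1)^{0·1·5}·(+1)^1·(+1)^0 = +1.
v=47: a=47^1·(≡2), b=47^0·(≡31) mod 47; (2|47)=+1, (31|47)=-1; (−1)^{1·0·23}·(+1)^0·(-1)^1 = -1.
v=2: v_2(a)=1, v_2(b)=-1; units ≡ 5, 5 (mod 8); ε·ε+αω+βω = 0·0+1·1+-1·1 ≡ 0  ⇒  (a,b)_2 = +1.
v=13: a=13^2·(≡5), b=13^0·(≡5) mod 13; (5|13)=-1, (5|13)=-1; (−1)^{2·0·6}·(-1)^0·(-1)^2 = +1.
v=∞: -470 < 0 and 154 > 0  ⇒  (a,b)_∞ = +1.
v=17: a=17^2·(≡11), b=17^2·(≡1) mod 17; (11|17)=-1, (1|17)=+1; (−1)^{2·2·8}·(-1)^2·(+1)^2 = +1.
v=3: a=3^-4·(≡1), b=3^0·(≡1) mod 3; (1|3)=+1, (1|3)=+1; (−1)^{-4·0·1}·(+1)^0·(+1)^-4 = +1.
v=5: a=5^1·(≡1), b=5^-4·(≡4) mod 5; (1|5)=+1, (4|5)=+1; (−1)^{1·-4·2}·(+1)^-4·(+1)^1 = +1.
v=19: a=19^-2·(≡11), b=19^0·(≡18) mod 19; (11|19)=+1, (18|19)=-1; (−1)^{-2·0·9}·(+1)^0·(-1)^-2 = +1.
v=7: a=7^0·(≡6), b=7^1·(≡2) mod 7; (6|7)=-1, (2|7)=+1; (−1)^{0·1·3}·(-1)^1·(+1)^0 = -1.
|Ram(-470, 154)| = 2, even; anisotropic at {7, 47}.

[7, 47]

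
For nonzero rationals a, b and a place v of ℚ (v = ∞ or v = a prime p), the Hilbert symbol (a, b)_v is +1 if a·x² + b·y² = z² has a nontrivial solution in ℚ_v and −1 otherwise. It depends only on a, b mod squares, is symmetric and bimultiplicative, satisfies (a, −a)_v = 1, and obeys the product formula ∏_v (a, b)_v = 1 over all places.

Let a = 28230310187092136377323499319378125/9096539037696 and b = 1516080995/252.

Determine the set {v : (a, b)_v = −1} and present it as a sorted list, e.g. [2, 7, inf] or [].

(a, b) ≡ (4830, 303485) mod (ℚ^×)²; places V = {2, 3, 5, 7, 11, 13, 17, 23, 29, 43, 53, ∞}.
(a,b)_3: α=-3, u≡2; β=-2, v≡2 (mod 3); (2|3)=-1, (2|3)=-1; sign (−1)^0·-1^-2·-1^-3 = -1.
(a,b)_17: α=6, u≡8; β=2, v≡8 (mod 17); (8|17)=+1, (8|17)=+1; sign (−1)^0·+1^2·+1^6 = +1.
(a,b)_13: α=4, u≡7; β=1, v≡9 (mod 13); (7|13)=-1, (9|13)=+1; sign (−1)^0·-1^1·+1^4 = -1.
(a,b)_∞: sgn(4830)=+, sgn(303485)=+, so +1.
(a,b)_29: α=4, u≡22; β=1, v≡25 (mod 29); (22|29)=+1, (25|29)=+1; sign (−1)^0·+1^1·+1^4 = +1.
(a,b)_23: α=3, u≡3; β=1, v≡9 (mod 23); (3|23)=+1, (9|23)=+1; sign (−1)^1·+1^1·+1^3 = -1.
(a,b)_53: α=-2, u≡6; β=0, v≡9 (mod 53); (6|53)=+1, (9|53)=+1; sign (−1)^0·+1^0·+1^-2 = +1.
(a,b)_43: α=2, u≡16; β=0, v≡39 (mod 43); (16|43)=+1, (39|43)=-1; sign (−1)^0·+1^0·-1^2 = +1.
(a,b)_5: α=5, u≡1; β=1, v≡2 (mod 5); (1|5)=+1, (2|5)=-1; sign (−1)^0·+1^1·-1^5 = -1.
(a,b)_11: α=-4, u≡9; β=2, v≡10 (mod 11); (9|11)=+1, (10|11)=-1; sign (−1)^0·+1^2·-1^-4 = +1.
(a,b)_7: α=7, u≡2; β=-1, v≡2 (mod 7); (2|7)=+1, (2|7)=+1; sign (−1)^1·+1^-1·+1^7 = -1.
(a,b)_2: α=-13, β=-2; u≡7, v≡5 (mod 8); ε(u)ε(v)=1·0, αω(v)=-13·1, βω(u)=-2·0; sum ≡ 1  ⇒  -1.
|Ram(4830, 303485)| = 6, even; anisotropic at {2, 3, 5, 7, 13, 23}.

[2, 3, 5, 7, 13, 23]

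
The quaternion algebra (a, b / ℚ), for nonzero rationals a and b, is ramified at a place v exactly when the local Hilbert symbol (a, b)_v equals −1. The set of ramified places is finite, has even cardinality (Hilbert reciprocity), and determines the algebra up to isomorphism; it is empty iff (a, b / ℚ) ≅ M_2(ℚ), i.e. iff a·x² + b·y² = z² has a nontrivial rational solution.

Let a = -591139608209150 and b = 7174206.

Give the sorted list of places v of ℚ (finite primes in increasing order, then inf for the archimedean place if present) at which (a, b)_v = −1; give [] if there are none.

[11, 13, 23, 43]

Mod squares: a ≡ -46046, b ≡ 797134. Check v ∈ {∞, 2, 3, 5, 7, 11, 13, 17, 23, 31, 43}.
v=∞: -46046 < 0 and 797134 > 0  ⇒  (a,b)_∞ = +1.
v=31: a=31^2·(≡25), b=31^1·(≡11) mod 31; (25|31)=+1, (11|31)=-1; (−1)^{2·1·15}·(+1)^1·(-1)^2 = +1.
v=7: a=7^1·(≡4), b=7^0·(≡4) mod 7; (4|7)=+1, (4|7)=+1; (−1)^{1·0·3}·(+1)^0·(+1)^1 = +1.
v=17: a=17^2·(≡7), b=17^0·(≡2) mod 17; (7|17)=-1, (2|17)=+1; (−1)^{2·0·8}·(-1)^0·(+1)^2 = +1.
v=2: v_2(a)=1, v_2(b)=1; units ≡ 1, 7 (mod 8); ε·ε+αω+βω = 0·1+1·0+1·0 ≡ 0  ⇒  (a,b)_2 = +1.
v=3: a=3^0·(≡1), b=3^2·(≡1) mod 3; (1|3)=+1, (1|3)=+1; (−1)^{0·2·1}·(+1)^2·(+1)^0 = +1.
v=11: a=11^1·(≡4), b=11^0·(≡6) mod 11; (4|11)=+1, (6|11)=-1; (−1)^{1·0·5}·(+1)^0·(-1)^1 = -1.
v=23: a=23^1·(≡20), b=23^1·(≡19) mod 23; (20|23)=-1, (19|23)=-1; (−1)^{1·1·11}·(-1)^1·(-1)^1 = -1.
v=43: a=43^2·(≡19), b=43^1·(≡2) mod 43; (19|43)=-1, (2|43)=-1; (−1)^{2·1·21}·(-1)^1·(-1)^2 = -1.
v=5: a=5^2·(≡4), b=5^0·(≡1) mod 5; (4|5)=+1, (1|5)=+1; (−1)^{2·0·2}·(+1)^0·(+1)^2 = +1.
v=13: a=13^1·(≡11), b=13^1·(≡12) mod 13; (11|13)=-1, (12|13)=+1; (−1)^{1·1·6}·(-1)^1·(+1)^1 = -1.
Ram(-46046, 797134) = {11, 13, 23, 43}; no ℚ_11-point on the conic.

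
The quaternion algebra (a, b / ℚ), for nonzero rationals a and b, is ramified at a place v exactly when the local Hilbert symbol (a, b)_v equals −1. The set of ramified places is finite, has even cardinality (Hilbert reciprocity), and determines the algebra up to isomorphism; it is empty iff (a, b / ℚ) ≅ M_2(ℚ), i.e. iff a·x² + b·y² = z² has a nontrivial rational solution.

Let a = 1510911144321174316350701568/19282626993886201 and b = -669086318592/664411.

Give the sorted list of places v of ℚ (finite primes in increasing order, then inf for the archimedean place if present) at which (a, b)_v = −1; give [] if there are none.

[2, 23, 31, 37]

Mod squares: a ≡ 43, b ≡ -21553277. Check v ∈ {∞, 2, 3, 7, 11, 17, 19, 23, 31, 37, 43}.
v=7: a=7^2·(≡2), b=7^0·(≡6) mod 7; (2|7)=+1, (6|7)=-1; (−1)^{2·0·3}·(+1)^0·(-1)^2 = +1.
v=3: a=3^12·(≡1), b=3^2·(≡1) mod 3; (1|3)=+1, (1|3)=+1; (−1)^{12·2·1}·(+1)^2·(+1)^12 = +1.
v=∞: 43 > 0 and -21553277 < 0  ⇒  (a,b)_∞ = +1.
v=2: v_2(a)=20, v_2(b)=16; units ≡ 3, 3 (mod 8); ε·ε+αω+βω = 1·1+20·1+16·1 ≡ 1  ⇒  (a,b)_2 = -1.
v=11: a=11^-6·(≡8), b=11^-2·(≡6) mod 11; (8|11)=-1, (6|11)=-1; (−1)^{-6·-2·5}·(-1)^-2·(-1)^-6 = +1.
v=19: a=19^-4·(≡6), b=19^-1·(≡3) mod 19; (6|19)=+1, (3|19)=-1; (−1)^{-4·-1·9}·(+1)^-1·(-1)^-4 = +1.
v=37: a=37^2·(≡14), b=37^1·(≡12) mod 37; (14|37)=-1, (12|37)=+1; (−1)^{2·1·18}·(-1)^1·(+1)^2 = -1.
v=17: a=17^-4·(≡1), b=17^-2·(≡14) mod 17; (1|17)=+1, (14|17)=-1; (−1)^{-4·-2·8}·(+1)^-2·(-1)^-4 = +1.
v=31: a=31^2·(≡22), b=31^1·(≡4) mod 31; (22|31)=-1, (4|31)=+1; (−1)^{2·1·15}·(-1)^1·(+1)^2 = -1.
v=43: a=43^3·(≡31), b=43^1·(≡42) mod 43; (31|43)=+1, (42|43)=-1; (−1)^{3·1·21}·(+1)^1·(-1)^3 = +1.
v=23: a=23^2·(≡14), b=23^1·(≡3) mod 23; (14|23)=-1, (3|23)=+1; (−1)^{2·1·11}·(-1)^1·(+1)^2 = -1.
Ram(43, -21553277) = {2, 23, 31, 37}; no ℚ_2-point on the conic.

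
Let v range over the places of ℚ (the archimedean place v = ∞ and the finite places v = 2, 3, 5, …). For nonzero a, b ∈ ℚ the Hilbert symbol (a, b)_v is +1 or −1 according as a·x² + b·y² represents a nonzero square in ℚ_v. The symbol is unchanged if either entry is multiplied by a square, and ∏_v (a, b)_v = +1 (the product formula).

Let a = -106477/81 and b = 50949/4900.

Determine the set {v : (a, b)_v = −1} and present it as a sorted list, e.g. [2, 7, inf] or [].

[17, 41]

(a, b) ≡ (-2173, 629) mod (ℚ^×)²; places V = {2, 3, 5, 7, 17, 37, 41, 53, ∞}.
(a,b)_17: α=0, u≡10; β=1, v≡14 (mod 17); (10|17)=-1, (14|17)=-1; sign (−1)^0·-1^1·-1^0 = -1.
(a,b)_5: α=0, u≡3; β=-2, v≡4 (mod 5); (3|5)=-1, (4|5)=+1; sign (−1)^0·-1^-2·+1^0 = +1.
(a,b)_3: α=-4, u≡2; β=4, v≡2 (mod 3); (2|3)=-1, (2|3)=-1; sign (−1)^0·-1^4·-1^-4 = +1.
(a,b)_∞: sgn(-2173)=−, sgn(629)=+, so +1.
(a,b)_37: α=0, u≡33; β=1, v≡19 (mod 37); (33|37)=+1, (19|37)=-1; sign (−1)^0·+1^1·-1^0 = +1.
(a,b)_7: α=2, u≡1; β=-2, v≡5 (mod 7); (1|7)=+1, (5|7)=-1; sign (−1)^0·+1^-2·-1^2 = +1.
(a,b)_53: α=1, u≡21; β=0, v≡36 (mod 53); (21|53)=-1, (36|53)=+1; sign (−1)^0·-1^0·+1^1 = +1.
(a,b)_2: α=0, β=-2; u≡3, v≡5 (mod 8); ε(u)ε(v)=1·0, αω(v)=0·1, βω(u)=-2·1; sum ≡ 0  ⇒  +1.
(a,b)_41: α=1, u≡14; β=0, v≡13 (mod 41); (14|41)=-1, (13|41)=-1; sign (−1)^0·-1^0·-1^1 = -1.
|Ram(-2173, 629)| = 2, even; anisotropic at {17, 41}.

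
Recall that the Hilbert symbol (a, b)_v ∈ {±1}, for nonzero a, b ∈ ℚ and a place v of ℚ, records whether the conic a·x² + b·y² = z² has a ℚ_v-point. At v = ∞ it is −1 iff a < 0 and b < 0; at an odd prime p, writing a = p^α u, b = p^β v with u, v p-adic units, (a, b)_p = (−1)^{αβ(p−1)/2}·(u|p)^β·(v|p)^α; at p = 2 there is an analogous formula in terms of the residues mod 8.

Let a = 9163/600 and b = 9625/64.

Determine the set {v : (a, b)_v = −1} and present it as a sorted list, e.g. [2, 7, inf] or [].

(a, b) ≡ (1122, 385) mod (ℚ^×)²; places V = {2, 3, 5, 7, 11, 17, ∞}.
(a,b)_11: α=1, u≡5; β=1, v≡8 (mod 11); (5|11)=+1, (8|11)=-1; sign (−1)^1·+1^1·-1^1 = +1.
(a,b)_3: α=-1, u≡2; β=0, v≡1 (mod 3); (2|3)=-1, (1|3)=+1; sign (−1)^0·-1^0·+1^-1 = +1.
(a,b)_17: α=1, u≡16; β=0, v≡12 (mod 17); (16|17)=+1, (12|17)=-1; sign (−1)^0·+1^0·-1^1 = -1.
(a,b)_7: α=2, u≡1; β=1, v≡3 (mod 7); (1|7)=+1, (3|7)=-1; sign (−1)^0·+1^1·-1^2 = +1.
(a,b)_5: α=-2, u≡2; β=3, v≡3 (mod 5); (2|5)=-1, (3|5)=-1; sign (−1)^0·-1^3·-1^-2 = -1.
(a,b)_2: α=-3, β=-6; u≡1, v≡1 (mod 8); ε(u)ε(v)=0·0, αω(v)=-3·0, βω(u)=-6·0; sum ≡ 0  ⇒  +1.
(a,b)_∞: sgn(1122)=+, sgn(385)=+, so +1.
|Ram(1122, 385)| = 2, even; anisotropic at {5, 17}.

[5, 17]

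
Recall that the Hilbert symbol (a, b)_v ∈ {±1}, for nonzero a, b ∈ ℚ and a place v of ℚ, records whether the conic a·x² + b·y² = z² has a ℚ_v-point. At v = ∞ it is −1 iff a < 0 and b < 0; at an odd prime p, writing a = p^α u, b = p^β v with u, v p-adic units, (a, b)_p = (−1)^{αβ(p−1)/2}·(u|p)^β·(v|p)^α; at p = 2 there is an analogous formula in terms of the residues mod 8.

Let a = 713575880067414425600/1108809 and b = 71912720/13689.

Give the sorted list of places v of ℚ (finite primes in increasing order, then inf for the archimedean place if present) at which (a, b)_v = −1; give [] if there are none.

[17, 23]

(a, b) ≡ (11, 37145) mod (ℚ^×)²; places V = {2, 3, 5, 7, 11, 13, 17, 19, 23, ∞}.
(a,b)_∞: sgn(11)=+, sgn(37145)=+, so +1.
(a,b)_17: α=2, u≡12; β=1, v≡4 (mod 17); (12|17)=-1, (4|17)=+1; sign (−1)^0·-1^1·+1^2 = -1.
(a,b)_13: α=-2, u≡5; β=-2, v≡3 (mod 13); (5|13)=-1, (3|13)=+1; sign (−1)^0·-1^-2·+1^-2 = +1.
(a,b)_2: α=16, β=4; u≡3, v≡1 (mod 8); ε(u)ε(v)=1·0, αω(v)=16·0, βω(u)=4·1; sum ≡ 0  ⇒  +1.
(a,b)_11: α=5, u≡9; β=2, v≡9 (mod 11); (9|11)=+1, (9|11)=+1; sign (−1)^0·+1^2·+1^5 = +1.
(a,b)_3: α=-8, u≡2; β=-4, v≡2 (mod 3); (2|3)=-1, (2|3)=-1; sign (−1)^0·-1^-4·-1^-8 = +1.
(a,b)_23: α=2, u≡20; β=1, v≡5 (mod 23); (20|23)=-1, (5|23)=-1; sign (−1)^0·-1^1·-1^2 = -1.
(a,b)_19: α=2, u≡11; β=1, v≡11 (mod 19); (11|19)=+1, (11|19)=+1; sign (−1)^0·+1^1·+1^2 = +1.
(a,b)_7: α=2, u≡4; β=0, v≡3 (mod 7); (4|7)=+1, (3|7)=-1; sign (−1)^0·+1^0·-1^2 = +1.
(a,b)_5: α=2, u≡1; β=1, v≡1 (mod 5); (1|5)=+1, (1|5)=+1; sign (−1)^0·+1^1·+1^2 = +1.
|Ram(11, 37145)| = 2, even; anisotropic at {17, 23}.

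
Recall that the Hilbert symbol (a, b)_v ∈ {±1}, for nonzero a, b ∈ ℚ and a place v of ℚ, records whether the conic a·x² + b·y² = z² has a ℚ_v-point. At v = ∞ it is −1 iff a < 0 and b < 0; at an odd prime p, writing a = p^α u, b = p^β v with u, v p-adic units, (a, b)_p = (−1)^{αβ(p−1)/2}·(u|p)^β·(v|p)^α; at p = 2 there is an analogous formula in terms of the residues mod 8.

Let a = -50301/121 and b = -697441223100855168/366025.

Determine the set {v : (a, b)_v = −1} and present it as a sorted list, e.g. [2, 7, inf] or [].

(a, b) ≡ (-69, -38762958) mod (ℚ^×)²; places V = {2, 3, 5, 11, 13, 17, 23, 31, 41, ∞}.
(a,b)_3: α=7, u≡1; β=13, v≡2 (mod 3); (1|3)=+1, (2|3)=-1; sign (−1)^1·+1^13·-1^7 = +1.
(a,b)_17: α=0, u≡1; β=1, v≡15 (mod 17); (1|17)=+1, (15|17)=+1; sign (−1)^0·+1^1·+1^0 = +1.
(a,b)_2: α=0, β=7; u≡3, v≡1 (mod 8); ε(u)ε(v)=1·0, αω(v)=0·0, βω(u)=7·1; sum ≡ 1  ⇒  -1.
(a,b)_13: α=0, u≡12; β=1, v≡2 (mod 13); (12|13)=+1, (2|13)=-1; sign (−1)^0·+1^1·-1^0 = +1.
(a,b)_31: α=0, u≡27; β=1, v≡23 (mod 31); (27|31)=-1, (23|31)=-1; sign (−1)^0·-1^1·-1^0 = -1.
(a,b)_5: α=0, u≡4; β=-2, v≡2 (mod 5); (4|5)=+1, (2|5)=-1; sign (−1)^0·+1^-2·-1^0 = +1.
(a,b)_∞: sgn(-69)=−, sgn(-38762958)=−, so -1.
(a,b)_23: α=1, u≡15; β=3, v≡13 (mod 23); (15|23)=-1, (13|23)=+1; sign (−1)^1·-1^3·+1^1 = +1.
(a,b)_11: α=-2, u≡2; β=-4, v≡7 (mod 11); (2|11)=-1, (7|11)=-1; sign (−1)^0·-1^-4·-1^-2 = +1.
(a,b)_41: α=0, u≡38; β=1, v≡35 (mod 41); (38|41)=-1, (35|41)=-1; sign (−1)^0·-1^1·-1^0 = -1.
|Ram(-69, -38762958)| = 4, even; anisotropic at {2, 31, 41, ∞}.

[2, 31, 41, inf]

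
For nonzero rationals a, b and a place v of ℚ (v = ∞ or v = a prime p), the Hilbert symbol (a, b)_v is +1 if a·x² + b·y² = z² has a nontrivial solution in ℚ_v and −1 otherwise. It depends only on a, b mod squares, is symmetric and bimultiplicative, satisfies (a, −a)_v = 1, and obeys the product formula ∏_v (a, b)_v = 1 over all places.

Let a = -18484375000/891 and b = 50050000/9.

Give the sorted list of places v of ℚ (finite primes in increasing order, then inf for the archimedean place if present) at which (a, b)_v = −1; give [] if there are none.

Mod squares: a ≡ -770, b ≡ 5005. Check v ∈ {∞, 2, 3, 5, 7, 11, 13}.
v=11: a=11^-1·(≡2), b=11^1·(≡9) mod 11; (2|11)=-1, (9|11)=+1; (−1)^{-1·1·5}·(-1)^1·(+1)^-1 = +1.
v=∞: -770 < 0 and 5005 > 0  ⇒  (a,b)_∞ = +1.
v=13: a=13^2·(≡12), b=13^1·(≡7) mod 13; (12|13)=+1, (7|13)=-1; (−1)^{2·1·6}·(+1)^1·(-1)^2 = +1.
v=3: a=3^-4·(≡1), b=3^-2·(≡1) mod 3; (1|3)=+1, (1|3)=+1; (−1)^{-4·-2·1}·(+1)^-2·(+1)^-4 = +1.
v=5: a=5^9·(≡1), b=5^5·(≡4) mod 5; (1|5)=+1, (4|5)=+1; (−1)^{9·5·2}·(+1)^5·(+1)^9 = +1.
v=7: a=7^1·(≡4), b=7^1·(≡2) mod 7; (4|7)=+1, (2|7)=+1; (−1)^{1·1·3}·(+1)^1·(+1)^1 = -1.
v=2: v_2(a)=3, v_2(b)=4; units ≡ 7, 5 (mod 8); ε·ε+αω+βω = 1·0+3·1+4·0 ≡ 1  ⇒  (a,b)_2 = -1.
|Ram(-770, 5005)| = 2, even; anisotropic at {2, 7}.

[2, 7]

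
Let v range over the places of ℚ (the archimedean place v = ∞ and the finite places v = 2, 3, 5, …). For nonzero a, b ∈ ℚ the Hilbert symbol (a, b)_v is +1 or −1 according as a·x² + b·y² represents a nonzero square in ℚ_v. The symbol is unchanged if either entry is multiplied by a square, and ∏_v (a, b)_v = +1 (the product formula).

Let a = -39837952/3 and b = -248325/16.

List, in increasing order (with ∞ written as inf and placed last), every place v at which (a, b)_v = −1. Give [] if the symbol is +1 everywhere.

(a, b) ≡ (-466851, -9933) mod (ℚ^×)²; places V = {2, 3, 5, 7, 11, 43, 47, ∞}.
(a,b)_43: α=1, u≡19; β=1, v≡18 (mod 43); (19|43)=-1, (18|43)=-1; sign (−1)^1·-1^1·-1^1 = -1.
(a,b)_∞: sgn(-466851)=−, sgn(-9933)=−, so -1.
(a,b)_3: α=-1, u≡2; β=1, v≡1 (mod 3); (2|3)=-1, (1|3)=+1; sign (−1)^1·-1^1·+1^-1 = +1.
(a,b)_47: α=1, u≡41; β=0, v≡22 (mod 47); (41|47)=-1, (22|47)=-1; sign (−1)^0·-1^0·-1^1 = -1.
(a,b)_11: α=1, u≡10; β=1, v≡6 (mod 11); (10|11)=-1, (6|11)=-1; sign (−1)^1·-1^1·-1^1 = -1.
(a,b)_5: α=0, u≡1; β=2, v≡2 (mod 5); (1|5)=+1, (2|5)=-1; sign (−1)^0·+1^2·-1^0 = +1.
(a,b)_2: α=8, β=-4; u≡5, v≡3 (mod 8); ε(u)ε(v)=0·1, αω(v)=8·1, βω(u)=-4·1; sum ≡ 0  ⇒  +1.
(a,b)_7: α=1, u≡6; β=1, v≡4 (mod 7); (6|7)=-1, (4|7)=+1; sign (−1)^1·-1^1·+1^1 = +1.
|Ram(-466851, -9933)| = 4, even; anisotropic at {11, 43, 47, ∞}.

[11, 43, 47, inf]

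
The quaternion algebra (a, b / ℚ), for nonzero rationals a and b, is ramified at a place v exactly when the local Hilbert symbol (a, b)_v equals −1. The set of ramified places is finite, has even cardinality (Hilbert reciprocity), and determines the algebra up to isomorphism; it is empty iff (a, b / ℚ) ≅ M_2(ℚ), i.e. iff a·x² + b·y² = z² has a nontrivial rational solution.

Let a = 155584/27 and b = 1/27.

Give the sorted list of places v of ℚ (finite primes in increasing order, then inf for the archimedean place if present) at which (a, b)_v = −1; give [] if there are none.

[3, 17]

Mod squares: a ≡ 7293, b ≡ 3. Check v ∈ {∞, 2, 3, 11, 13, 17}.
v=3: a=3^-3·(≡1), b=3^-3·(≡1) mod 3; (1|3)=+1, (1|3)=+1; (−1)^{-3·-3·1}·(+1)^-3·(+1)^-3 = -1.
v=13: a=13^1·(≡8), b=13^0·(≡1) mod 13; (8|13)=-1, (1|13)=+1; (−1)^{1·0·6}·(-1)^0·(+1)^1 = +1.
v=11: a=11^1·(≡4), b=11^0·(≡9) mod 11; (4|11)=+1, (9|11)=+1; (−1)^{1·0·5}·(+1)^0·(+1)^1 = +1.
v=∞: 7293 > 0 and 3 > 0  ⇒  (a,b)_∞ = +1.
v=17: a=17^1·(≡4), b=17^0·(≡12) mod 17; (4|17)=+1, (12|17)=-1; (−1)^{1·0·8}·(+1)^0·(-1)^1 = -1.
v=2: v_2(a)=6, v_2(b)=0; units ≡ 5, 3 (mod 8); ε·ε+αω+βω = 0·1+6·1+0·1 ≡ 0  ⇒  (a,b)_2 = +1.
(7293, 3 / ℚ) ramifies at {3, 17}: a division algebra.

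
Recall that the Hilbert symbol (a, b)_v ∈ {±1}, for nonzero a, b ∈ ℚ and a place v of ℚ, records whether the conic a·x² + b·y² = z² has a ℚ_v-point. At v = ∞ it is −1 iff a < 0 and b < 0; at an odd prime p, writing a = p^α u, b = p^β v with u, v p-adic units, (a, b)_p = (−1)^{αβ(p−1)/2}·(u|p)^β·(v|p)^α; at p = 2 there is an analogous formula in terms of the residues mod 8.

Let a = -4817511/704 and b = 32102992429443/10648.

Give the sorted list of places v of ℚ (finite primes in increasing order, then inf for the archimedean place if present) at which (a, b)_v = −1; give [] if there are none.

Mod squares: a ≡ -4301, b ≡ 374946. Check v ∈ {∞, 2, 3, 11, 13, 17, 19, 23, 37}.
v=3: a=3^2·(≡1), b=3^3·(≡2) mod 3; (1|3)=+1, (2|3)=-1; (−1)^{2·3·1}·(+1)^3·(-1)^2 = +1.
v=37: a=37^2·(≡33), b=37^2·(≡36) mod 37; (33|37)=+1, (36|37)=+1; (−1)^{2·2·18}·(+1)^2·(+1)^2 = +1.
v=11: a=11^-1·(≡3), b=11^-3·(≡7) mod 11; (3|11)=+1, (7|11)=-1; (−1)^{-1·-3·5}·(+1)^-3·(-1)^-1 = +1.
v=17: a=17^1·(≡1), b=17^2·(≡5) mod 17; (1|17)=+1, (5|17)=-1; (−1)^{1·2·8}·(+1)^2·(-1)^1 = -1.
v=2: v_2(a)=-6, v_2(b)=-3; units ≡ 3, 1 (mod 8); ε·ε+αω+βω = 1·0+-6·0+-3·1 ≡ 1  ⇒  (a,b)_2 = -1.
v=23: a=23^1·(≡20), b=23^3·(≡18) mod 23; (20|23)=-1, (18|23)=+1; (−1)^{1·3·11}·(-1)^3·(+1)^1 = +1.
v=∞: -4301 < 0 and 374946 > 0  ⇒  (a,b)_∞ = +1.
v=13: a=13^0·(≡8), b=13^1·(≡6) mod 13; (8|13)=-1, (6|13)=-1; (−1)^{0·1·6}·(-1)^1·(-1)^0 = -1.
v=19: a=19^0·(≡15), b=19^1·(≡3) mod 19; (15|19)=-1, (3|19)=-1; (−1)^{0·1·9}·(-1)^1·(-1)^0 = -1.
Ram(-4301, 374946) = {2, 13, 17, 19}; no ℚ_2-point on the conic.

[2, 13, 17, 19]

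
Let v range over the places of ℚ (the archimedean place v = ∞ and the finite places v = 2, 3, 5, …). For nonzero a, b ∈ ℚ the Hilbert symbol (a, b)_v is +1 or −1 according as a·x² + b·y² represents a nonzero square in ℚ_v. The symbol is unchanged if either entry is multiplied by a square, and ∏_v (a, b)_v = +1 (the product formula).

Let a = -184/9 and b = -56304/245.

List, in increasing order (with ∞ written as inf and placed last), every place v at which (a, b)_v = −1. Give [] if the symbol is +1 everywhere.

[2, 17, 23, inf]

Mod squares: a ≡ -46, b ≡ -1955. Check v ∈ {∞, 2, 3, 5, 7, 17, 23}.
v=2: v_2(a)=3, v_2(b)=4; units ≡ 1, 5 (mod 8); ε·ε+αω+βω = 0·0+3·1+4·0 ≡ 1  ⇒  (a,b)_2 = -1.
v=17: a=17^0·(≡6), b=17^1·(≡15) mod 17; (6|17)=-1, (15|17)=+1; (−1)^{0·1·8}·(-1)^1·(+1)^0 = -1.
v=3: a=3^-2·(≡2), b=3^2·(≡1) mod 3; (2|3)=-1, (1|3)=+1; (−1)^{-2·2·1}·(-1)^2·(+1)^-2 = +1.
v=23: a=23^1·(≡17), b=23^1·(≡7) mod 23; (17|23)=-1, (7|23)=-1; (−1)^{1·1·11}·(-1)^1·(-1)^1 = -1.
v=∞: -46 < 0 and -1955 < 0  ⇒  (a,b)_∞ = -1.
v=5: a=5^0·(≡4), b=5^-1·(≡4) mod 5; (4|5)=+1, (4|5)=+1; (−1)^{0·-1·2}·(+1)^-1·(+1)^0 = +1.
v=7: a=7^0·(≡6), b=7^-2·(≡5) mod 7; (6|7)=-1, (5|7)=-1; (−1)^{0·-2·3}·(-1)^-2·(-1)^0 = +1.
(-46, -1955 / ℚ) ramifies at {2, 17, 23, ∞}: a division algebra.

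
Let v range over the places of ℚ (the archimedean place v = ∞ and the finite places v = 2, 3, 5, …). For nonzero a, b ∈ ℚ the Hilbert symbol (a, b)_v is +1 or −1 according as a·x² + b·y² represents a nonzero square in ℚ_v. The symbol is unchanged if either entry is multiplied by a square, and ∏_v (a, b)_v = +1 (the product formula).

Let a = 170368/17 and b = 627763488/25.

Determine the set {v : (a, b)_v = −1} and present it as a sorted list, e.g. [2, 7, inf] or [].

Mod squares: a ≡ 374, b ≡ 1122. Check v ∈ {∞, 2, 3, 5, 11, 17}.
v=∞: 374 > 0 and 1122 > 0  ⇒  (a,b)_∞ = +1.
v=2: v_2(a)=7, v_2(b)=5; units ≡ 3, 1 (mod 8); ε·ε+αω+βω = 1·0+7·0+5·1 ≡ 1  ⇒  (a,b)_2 = -1.
v=17: a=17^-1·(≡11), b=17^3·(≡9) mod 17; (11|17)=-1, (9|17)=+1; (−1)^{-1·3·8}·(-1)^3·(+1)^-1 = -1.
v=3: a=3^0·(≡2), b=3^1·(≡2) mod 3; (2|3)=-1, (2|3)=-1; (−1)^{0·1·1}·(-1)^1·(-1)^0 = -1.
v=11: a=11^3·(≡3), b=11^3·(≡4) mod 11; (3|11)=+1, (4|11)=+1; (−1)^{3·3·5}·(+1)^3·(+1)^3 = -1.
v=5: a=5^0·(≡4), b=5^-2·(≡3) mod 5; (4|5)=+1, (3|5)=-1; (−1)^{0·-2·2}·(+1)^-2·(-1)^0 = +1.
(374, 1122 / ℚ) ramifies at {2, 3, 11, 17}: a division algebra.

[2, 3, 11, 17]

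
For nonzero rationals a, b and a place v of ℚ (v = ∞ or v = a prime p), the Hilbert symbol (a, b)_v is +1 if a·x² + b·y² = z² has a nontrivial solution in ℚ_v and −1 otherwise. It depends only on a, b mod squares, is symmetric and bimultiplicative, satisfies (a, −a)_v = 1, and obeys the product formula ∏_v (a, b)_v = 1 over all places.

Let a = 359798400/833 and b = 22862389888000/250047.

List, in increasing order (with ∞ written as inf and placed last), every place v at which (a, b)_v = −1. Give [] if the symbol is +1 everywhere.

[5, 13]

(a, b) ≡ (442, 7735) mod (ℚ^×)²; places V = {2, 3, 5, 7, 13, 17, 29, 31, ∞}.
(a,b)_7: α=-2, u≡1; β=-3, v≡5 (mod 7); (1|7)=+1, (5|7)=-1; sign (−1)^0·+1^-3·-1^-2 = +1.
(a,b)_3: α=2, u≡1; β=-6, v≡1 (mod 3); (1|3)=+1, (1|3)=+1; sign (−1)^0·+1^-6·+1^2 = +1.
(a,b)_5: α=2, u≡2; β=3, v≡2 (mod 5); (2|5)=-1, (2|5)=-1; sign (−1)^0·-1^3·-1^2 = -1.
(a,b)_31: α=2, u≡20; β=2, v≡16 (mod 31); (20|31)=+1, (16|31)=+1; sign (−1)^0·+1^2·+1^2 = +1.
(a,b)_13: α=1, u≡8; β=1, v≡9 (mod 13); (8|13)=-1, (9|13)=+1; sign (−1)^0·-1^1·+1^1 = -1.
(a,b)_2: α=7, β=10; u≡5, v≡7 (mod 8); ε(u)ε(v)=0·1, αω(v)=7·0, βω(u)=10·1; sum ≡ 0  ⇒  +1.
(a,b)_29: α=0, u≡24; β=2, v≡10 (mod 29); (24|29)=+1, (10|29)=-1; sign (−1)^0·+1^2·-1^0 = +1.
(a,b)_∞: sgn(442)=+, sgn(7735)=+, so +1.
(a,b)_17: α=-1, u≡2; β=1, v≡13 (mod 17); (2|17)=+1, (13|17)=+1; sign (−1)^0·+1^1·+1^-1 = +1.
Ram(442, 7735) = {5, 13}; no ℚ_5-point on the conic.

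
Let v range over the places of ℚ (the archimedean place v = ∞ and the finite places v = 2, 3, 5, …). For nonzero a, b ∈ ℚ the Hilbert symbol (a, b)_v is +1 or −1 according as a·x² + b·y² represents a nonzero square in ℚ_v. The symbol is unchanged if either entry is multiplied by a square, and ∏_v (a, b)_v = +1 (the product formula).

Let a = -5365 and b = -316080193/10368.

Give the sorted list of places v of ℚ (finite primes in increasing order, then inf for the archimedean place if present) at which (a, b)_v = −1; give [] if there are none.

[29, 37, 41, inf]

(a, b) ≡ (-5365, -30914) mod (ℚ^×)²; places V = {2, 3, 5, 11, 13, 29, 37, 41, ∞}.
(a,b)_2: α=0, β=-7; u≡3, v≡7 (mod 8); ε(u)ε(v)=1·1, αω(v)=0·0, βω(u)=-7·1; sum ≡ 0  ⇒  +1.
(a,b)_29: α=1, u≡18; β=1, v≡28 (mod 29); (18|29)=-1, (28|29)=+1; sign (−1)^0·-1^1·+1^1 = -1.
(a,b)_11: α=0, u≡3; β=2, v≡6 (mod 11); (3|11)=+1, (6|11)=-1; sign (−1)^0·+1^2·-1^0 = +1.
(a,b)_41: α=0, u≡6; β=1, v≡25 (mod 41); (6|41)=-1, (25|41)=+1; sign (−1)^0·-1^1·+1^0 = -1.
(a,b)_∞: sgn(-5365)=−, sgn(-30914)=−, so -1.
(a,b)_3: α=0, u≡2; β=-4, v≡1 (mod 3); (2|3)=-1, (1|3)=+1; sign (−1)^0·-1^-4·+1^0 = +1.
(a,b)_5: α=1, u≡2; β=0, v≡4 (mod 5); (2|5)=-1, (4|5)=+1; sign (−1)^0·-1^0·+1^1 = +1.
(a,b)_13: α=0, u≡4; β=3, v≡4 (mod 13); (4|13)=+1, (4|13)=+1; sign (−1)^0·+1^3·+1^0 = +1.
(a,b)_37: α=1, u≡3; β=0, v≡5 (mod 37); (3|37)=+1, (5|37)=-1; sign (−1)^0·+1^0·-1^1 = -1.
(-5365, -30914 / ℚ) ramifies at {29, 37, 41, ∞}: a division algebra.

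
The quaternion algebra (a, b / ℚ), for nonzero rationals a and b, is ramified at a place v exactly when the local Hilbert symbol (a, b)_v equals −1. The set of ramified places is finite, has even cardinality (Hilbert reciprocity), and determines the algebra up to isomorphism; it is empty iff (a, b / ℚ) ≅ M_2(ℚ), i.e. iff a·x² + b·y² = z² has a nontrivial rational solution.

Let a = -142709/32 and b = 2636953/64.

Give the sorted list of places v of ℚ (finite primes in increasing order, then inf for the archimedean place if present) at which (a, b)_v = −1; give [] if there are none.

[19, 29, 31, 37]

Mod squares: a ≡ -285418, b ≡ 21793. Check v ∈ {∞, 2, 7, 11, 19, 29, 31, 37}.
v=31: a=31^0·(≡15), b=31^1·(≡15) mod 31; (15|31)=-1, (15|31)=-1; (−1)^{0·1·15}·(-1)^1·(-1)^0 = -1.
v=7: a=7^1·(≡1), b=7^0·(≡4) mod 7; (1|7)=+1, (4|7)=+1; (−1)^{1·0·3}·(+1)^0·(+1)^1 = +1.
v=19: a=19^1·(≡1), b=19^1·(≡7) mod 19; (1|19)=+1, (7|19)=+1; (−1)^{1·1·9}·(+1)^1·(+1)^1 = -1.
v=∞: -285418 < 0 and 21793 > 0  ⇒  (a,b)_∞ = +1.
v=2: v_2(a)=-5, v_2(b)=-6; units ≡ 3, 1 (mod 8); ε·ε+αω+βω = 1·0+-5·0+-6·1 ≡ 0  ⇒  (a,b)_2 = +1.
v=37: a=37^1·(≡24), b=37^1·(≡3) mod 37; (24|37)=-1, (3|37)=+1; (−1)^{1·1·18}·(-1)^1·(+1)^1 = -1.
v=11: a=11^0·(≡6), b=11^2·(≡10) mod 11; (6|11)=-1, (10|11)=-1; (−1)^{0·2·5}·(-1)^2·(-1)^0 = +1.
v=29: a=29^1·(≡3), b=29^0·(≡2) mod 29; (3|29)=-1, (2|29)=-1; (−1)^{1·0·14}·(-1)^0·(-1)^1 = -1.
(-285418, 21793 / ℚ) ramifies at {19, 29, 31, 37}: a division algebra.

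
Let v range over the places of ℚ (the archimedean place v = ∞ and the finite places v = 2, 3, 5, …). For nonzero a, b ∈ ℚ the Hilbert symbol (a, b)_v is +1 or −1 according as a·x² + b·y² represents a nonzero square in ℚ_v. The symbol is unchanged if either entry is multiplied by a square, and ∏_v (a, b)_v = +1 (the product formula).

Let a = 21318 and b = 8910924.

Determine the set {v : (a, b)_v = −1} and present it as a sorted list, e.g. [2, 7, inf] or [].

[3, 11, 17, 19]

Mod squares: a ≡ 21318, b ≡ 51. Check v ∈ {∞, 2, 3, 11, 17, 19}.
v=2: v_2(a)=1, v_2(b)=2; units ≡ 3, 3 (mod 8); ε·ε+αω+βω = 1·1+1·1+2·1 ≡ 0  ⇒  (a,b)_2 = +1.
v=3: a=3^1·(≡2), b=3^1·(≡2) mod 3; (2|3)=-1, (2|3)=-1; (−1)^{1·1·1}·(-1)^1·(-1)^1 = -1.
v=17: a=17^1·(≡13), b=17^1·(≡11) mod 17; (13|17)=+1, (11|17)=-1; (−1)^{1·1·8}·(+1)^1·(-1)^1 = -1.
v=∞: 21318 > 0 and 51 > 0  ⇒  (a,b)_∞ = +1.
v=19: a=19^1·(≡1), b=19^2·(≡3) mod 19; (1|19)=+1, (3|19)=-1; (−1)^{1·2·9}·(+1)^2·(-1)^1 = -1.
v=11: a=11^1·(≡2), b=11^2·(≡10) mod 11; (2|11)=-1, (10|11)=-1; (−1)^{1·2·5}·(-1)^2·(-1)^1 = -1.
(21318, 51 / ℚ) ramifies at {3, 11, 17, 19}: a division algebra.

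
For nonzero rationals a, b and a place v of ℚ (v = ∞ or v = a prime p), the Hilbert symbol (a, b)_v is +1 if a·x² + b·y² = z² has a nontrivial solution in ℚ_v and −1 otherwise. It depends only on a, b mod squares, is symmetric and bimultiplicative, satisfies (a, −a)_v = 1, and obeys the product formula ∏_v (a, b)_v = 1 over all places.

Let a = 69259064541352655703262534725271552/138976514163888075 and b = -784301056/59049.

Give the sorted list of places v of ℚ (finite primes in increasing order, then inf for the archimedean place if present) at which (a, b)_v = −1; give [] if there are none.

[3, 13, 29, 31]

Mod squares: a ≡ 17740866, b ≡ -319. Check v ∈ {∞, 2, 3, 5, 7, 11, 13, 23, 29, 31}.
v=23: a=23^1·(≡5), b=23^0·(≡6) mod 23; (5|23)=-1, (6|23)=+1; (−1)^{1·0·11}·(-1)^0·(+1)^1 = +1.
v=5: a=5^-2·(≡4), b=5^0·(≡1) mod 5; (4|5)=+1, (1|5)=+1; (−1)^{-2·0·2}·(+1)^0·(+1)^-2 = +1.
v=3: a=3^-33·(≡1), b=3^-10·(≡2) mod 3; (1|3)=+1, (2|3)=-1; (−1)^{-33·-10·1}·(+1)^-10·(-1)^-33 = -1.
v=∞: 17740866 > 0 and -319 < 0  ⇒  (a,b)_∞ = +1.
v=11: a=11^5·(≡7), b=11^1·(≡1) mod 11; (7|11)=-1, (1|11)=+1; (−1)^{5·1·5}·(-1)^1·(+1)^5 = +1.
v=13: a=13^1·(≡2), b=13^0·(≡11) mod 13; (2|13)=-1, (11|13)=-1; (−1)^{1·0·6}·(-1)^0·(-1)^1 = -1.
v=7: a=7^12·(≡6), b=7^4·(≡5) mod 7; (6|7)=-1, (5|7)=-1; (−1)^{12·4·3}·(-1)^4·(-1)^12 = +1.
v=29: a=29^3·(≡20), b=29^1·(≡26) mod 29; (20|29)=+1, (26|29)=-1; (−1)^{3·1·14}·(+1)^1·(-1)^3 = -1.
v=2: v_2(a)=37, v_2(b)=10; units ≡ 1, 1 (mod 8); ε·ε+αω+βω = 0·0+37·0+10·0 ≡ 0  ⇒  (a,b)_2 = +1.
v=31: a=31^1·(≡13), b=31^0·(≡21) mod 31; (13|31)=-1, (21|31)=-1; (−1)^{1·0·15}·(-1)^0·(-1)^1 = -1.
(17740866, -319 / ℚ) ramifies at {3, 13, 29, 31}: a division algebra.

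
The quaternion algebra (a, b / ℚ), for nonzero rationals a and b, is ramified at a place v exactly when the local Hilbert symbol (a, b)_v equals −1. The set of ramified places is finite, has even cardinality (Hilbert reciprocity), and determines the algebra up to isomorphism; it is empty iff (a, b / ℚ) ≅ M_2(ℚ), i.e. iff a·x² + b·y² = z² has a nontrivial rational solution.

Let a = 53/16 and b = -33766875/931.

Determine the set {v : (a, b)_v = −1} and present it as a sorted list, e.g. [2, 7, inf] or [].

Mod squares: a ≡ 53, b ≡ -12673. Check v ∈ {∞, 2, 3, 5, 7, 19, 23, 29, 53}.
v=5: a=5^0·(≡3), b=5^4·(≡3) mod 5; (3|5)=-1, (3|5)=-1; (−1)^{0·4·2}·(-1)^4·(-1)^0 = +1.
v=∞: 53 > 0 and -12673 < 0  ⇒  (a,b)_∞ = +1.
v=29: a=29^0·(≡16), b=29^1·(≡11) mod 29; (16|29)=+1, (11|29)=-1; (−1)^{0·1·14}·(+1)^1·(-1)^0 = +1.
v=2: v_2(a)=-4, v_2(b)=0; units ≡ 5, 7 (mod 8); ε·ε+αω+βω = 0·1+-4·0+0·1 ≡ 0  ⇒  (a,b)_2 = +1.
v=7: a=7^0·(≡2), b=7^-2·(≡1) mod 7; (2|7)=+1, (1|7)=+1; (−1)^{0·-2·3}·(+1)^-2·(+1)^0 = +1.
v=3: a=3^0·(≡2), b=3^4·(≡2) mod 3; (2|3)=-1, (2|3)=-1; (−1)^{0·4·1}·(-1)^4·(-1)^0 = +1.
v=23: a=23^0·(≡22), b=23^1·(≡1) mod 23; (22|23)=-1, (1|23)=+1; (−1)^{0·1·11}·(-1)^1·(+1)^0 = -1.
v=19: a=19^0·(≡14), b=19^-1·(≡7) mod 19; (14|19)=-1, (7|19)=+1; (−1)^{0·-1·9}·(-1)^-1·(+1)^0 = -1.
v=53: a=53^1·(≡10), b=53^0·(≡25) mod 53; (10|53)=+1, (25|53)=+1; (−1)^{1·0·26}·(+1)^0·(+1)^1 = +1.
Ram(53, -12673) = {19, 23}; no ℚ_19-point on the conic.

[19, 23]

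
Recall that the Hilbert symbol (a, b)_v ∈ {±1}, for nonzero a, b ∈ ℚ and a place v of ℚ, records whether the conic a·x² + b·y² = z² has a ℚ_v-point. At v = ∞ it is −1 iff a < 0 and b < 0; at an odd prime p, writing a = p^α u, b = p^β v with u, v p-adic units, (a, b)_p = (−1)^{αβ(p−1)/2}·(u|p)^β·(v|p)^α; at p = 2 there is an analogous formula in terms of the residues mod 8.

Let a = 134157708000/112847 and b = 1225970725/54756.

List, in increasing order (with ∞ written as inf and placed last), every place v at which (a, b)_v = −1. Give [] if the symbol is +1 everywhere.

(a, b) ≡ (539090, 92701) mod (ℚ^×)²; places V = {2, 3, 5, 7, 13, 17, 19, 23, 31, 37, 41, 47, ∞}.
(a,b)_19: α=2, u≡14; β=1, v≡2 (mod 19); (14|19)=-1, (2|19)=-1; sign (−1)^0·-1^1·-1^2 = -1.
(a,b)_7: α=-4, u≡3; β=1, v≡6 (mod 7); (3|7)=-1, (6|7)=-1; sign (−1)^0·-1^1·-1^-4 = -1.
(a,b)_17: α=0, u≡6; β=1, v≡13 (mod 17); (6|17)=-1, (13|17)=+1; sign (−1)^0·-1^1·+1^0 = -1.
(a,b)_∞: sgn(539090)=+, sgn(92701)=+, so +1.
(a,b)_31: α=1, u≡29; β=0, v≡24 (mod 31); (29|31)=-1, (24|31)=-1; sign (−1)^0·-1^0·-1^1 = -1.
(a,b)_13: α=0, u≡8; β=-2, v≡8 (mod 13); (8|13)=-1, (8|13)=-1; sign (−1)^0·-1^-2·-1^0 = +1.
(a,b)_47: α=-1, u≡37; β=0, v≡24 (mod 47); (37|47)=+1, (24|47)=+1; sign (−1)^0·+1^0·+1^-1 = +1.
(a,b)_23: α=0, u≡13; β=2, v≡10 (mod 23); (13|23)=+1, (10|23)=-1; sign (−1)^0·+1^2·-1^0 = +1.
(a,b)_5: α=3, u≡2; β=2, v≡4 (mod 5); (2|5)=-1, (4|5)=+1; sign (−1)^0·-1^2·+1^3 = +1.
(a,b)_37: α=1, u≡14; β=0, v≡10 (mod 37); (14|37)=-1, (10|37)=+1; sign (−1)^0·-1^0·+1^1 = +1.
(a,b)_3: α=4, u≡2; β=-4, v≡1 (mod 3); (2|3)=-1, (1|3)=+1; sign (−1)^0·-1^-4·+1^4 = +1.
(a,b)_41: α=0, u≡26; β=1, v≡30 (mod 41); (26|41)=-1, (30|41)=-1; sign (−1)^0·-1^1·-1^0 = -1.
(a,b)_2: α=5, β=-2; u≡1, v≡5 (mod 8); ε(u)ε(v)=0·0, αω(v)=5·1, βω(u)=-2·0; sum ≡ 1  ⇒  -1.
|Ram(539090, 92701)| = 6, even; anisotropic at {2, 7, 17, 19, 31, 41}.

[2, 7, 17, 19, 31, 41]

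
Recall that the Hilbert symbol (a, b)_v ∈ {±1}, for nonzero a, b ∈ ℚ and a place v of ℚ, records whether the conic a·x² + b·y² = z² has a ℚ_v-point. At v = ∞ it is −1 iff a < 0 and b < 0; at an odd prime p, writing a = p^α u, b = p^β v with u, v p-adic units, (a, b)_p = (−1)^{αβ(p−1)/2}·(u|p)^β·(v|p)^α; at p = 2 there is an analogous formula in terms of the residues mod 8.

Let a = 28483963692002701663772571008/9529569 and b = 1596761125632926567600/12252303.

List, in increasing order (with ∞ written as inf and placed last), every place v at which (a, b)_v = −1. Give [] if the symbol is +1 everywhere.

[2, 19]

(a, b) ≡ (124982, 2093) mod (ℚ^×)²; places V = {2, 3, 5, 7, 11, 13, 19, 23, 43, ∞}.
(a,b)_∞: sgn(124982)=+, sgn(2093)=+, so +1.
(a,b)_43: α=4, u≡38; β=4, v≡32 (mod 43); (38|43)=+1, (32|43)=-1; sign (−1)^0·+1^4·-1^4 = +1.
(a,b)_11: α=1, u≡8; β=2, v≡3 (mod 11); (8|11)=-1, (3|11)=+1; sign (−1)^0·-1^2·+1^1 = +1.
(a,b)_19: α=5, u≡11; β=2, v≡2 (mod 19); (11|19)=+1, (2|19)=-1; sign (−1)^0·+1^2·-1^5 = -1.
(a,b)_5: α=0, u≡2; β=2, v≡3 (mod 5); (2|5)=-1, (3|5)=-1; sign (−1)^0·-1^2·-1^0 = +1.
(a,b)_7: α=-6, u≡4; β=-5, v≡6 (mod 7); (4|7)=+1, (6|7)=-1; sign (−1)^0·+1^-5·-1^-6 = +1.
(a,b)_2: α=7, β=4; u≡3, v≡5 (mod 8); ε(u)ε(v)=1·0, αω(v)=7·1, βω(u)=4·1; sum ≡ 1  ⇒  -1.
(a,b)_3: α=-4, u≡2; β=-6, v≡2 (mod 3); (2|3)=-1, (2|3)=-1; sign (−1)^0·-1^-6·-1^-4 = +1.
(a,b)_23: α=5, u≡9; β=3, v≡15 (mod 23); (9|23)=+1, (15|23)=-1; sign (−1)^1·+1^3·-1^5 = +1.
(a,b)_13: α=5, u≡8; β=3, v≡6 (mod 13); (8|13)=-1, (6|13)=-1; sign (−1)^0·-1^3·-1^5 = +1.
(124982, 2093 / ℚ) ramifies at {2, 19}: a division algebra.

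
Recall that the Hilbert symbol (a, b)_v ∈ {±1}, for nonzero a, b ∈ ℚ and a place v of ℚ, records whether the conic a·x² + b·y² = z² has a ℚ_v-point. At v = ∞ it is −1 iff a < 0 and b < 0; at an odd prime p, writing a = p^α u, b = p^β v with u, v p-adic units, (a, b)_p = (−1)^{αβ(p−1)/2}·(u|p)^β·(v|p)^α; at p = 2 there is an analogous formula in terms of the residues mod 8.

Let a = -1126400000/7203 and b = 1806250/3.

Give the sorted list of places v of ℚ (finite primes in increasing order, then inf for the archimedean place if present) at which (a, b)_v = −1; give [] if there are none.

[3, 11]

Mod squares: a ≡ -330, b ≡ 30. Check v ∈ {∞, 2, 3, 5, 7, 11, 17}.
v=3: a=3^-1·(≡1), b=3^-1·(≡1) mod 3; (1|3)=+1, (1|3)=+1; (−1)^{-1·-1·1}·(+1)^-1·(+1)^-1 = -1.
v=17: a=17^0·(≡12), b=17^2·(≡15) mod 17; (12|17)=-1, (15|17)=+1; (−1)^{0·2·8}·(-1)^2·(+1)^0 = +1.
v=∞: -330 < 0 and 30 > 0  ⇒  (a,b)_∞ = +1.
v=7: a=7^-4·(≡3), b=7^0·(≡4) mod 7; (3|7)=-1, (4|7)=+1; (−1)^{-4·0·3}·(-1)^0·(+1)^-4 = +1.
v=11: a=11^1·(≡5), b=11^0·(≡2) mod 11; (5|11)=+1, (2|11)=-1; (−1)^{1·0·5}·(+1)^0·(-1)^1 = -1.
v=2: v_2(a)=15, v_2(b)=1; units ≡ 3, 7 (mod 8); ε·ε+αω+βω = 1·1+15·0+1·1 ≡ 0  ⇒  (a,b)_2 = +1.
v=5: a=5^5·(≡4), b=5^5·(≡1) mod 5; (4|5)=+1, (1|5)=+1; (−1)^{5·5·2}·(+1)^5·(+1)^5 = +1.
(-330, 30 / ℚ) ramifies at {3, 11}: a division algebra.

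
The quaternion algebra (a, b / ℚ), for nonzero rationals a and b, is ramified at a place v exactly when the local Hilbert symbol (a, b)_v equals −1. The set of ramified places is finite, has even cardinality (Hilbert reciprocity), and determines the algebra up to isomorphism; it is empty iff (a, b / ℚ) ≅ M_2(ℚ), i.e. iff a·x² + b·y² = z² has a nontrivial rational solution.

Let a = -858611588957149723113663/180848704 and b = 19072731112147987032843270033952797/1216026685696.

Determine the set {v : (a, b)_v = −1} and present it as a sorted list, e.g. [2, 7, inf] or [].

Mod squares: a ≡ -47, b ≡ 6829053. Check v ∈ {∞, 2, 3, 7, 11, 17, 23, 29, 37, 41, 47}.
v=23: a=23^6·(≡15), b=23^8·(≡12) mod 23; (15|23)=-1, (12|23)=+1; (−1)^{6·8·11}·(-1)^8·(+1)^6 = +1.
v=3: a=3^2·(≡1), b=3^3·(≡2) mod 3; (1|3)=+1, (2|3)=-1; (−1)^{2·3·1}·(+1)^3·(-1)^2 = +1.
v=37: a=37^2·(≡34), b=37^3·(≡23) mod 37; (34|37)=+1, (23|37)=-1; (−1)^{2·3·18}·(+1)^3·(-1)^2 = +1.
v=41: a=41^-4·(≡12), b=41^-6·(≡3) mod 41; (12|41)=-1, (3|41)=-1; (−1)^{-4·-6·20}·(-1)^-6·(-1)^-4 = +1.
v=17: a=17^2·(≡13), b=17^5·(≡4) mod 17; (13|17)=+1, (4|17)=+1; (−1)^{2·5·8}·(+1)^5·(+1)^2 = +1.
v=7: a=7^2·(≡4), b=7^3·(≡5) mod 7; (4|7)=+1, (5|7)=-1; (−1)^{2·3·3}·(+1)^3·(-1)^2 = +1.
v=∞: -47 < 0 and 6829053 > 0  ⇒  (a,b)_∞ = +1.
v=47: a=47^1·(≡41), b=47^1·(≡30) mod 47; (41|47)=-1, (30|47)=-1; (−1)^{1·1·23}·(-1)^1·(-1)^1 = -1.
v=2: v_2(a)=-6, v_2(b)=-8; units ≡ 1, 5 (mod 8); ε·ε+αω+βω = 0·0+-6·1+-8·0 ≡ 0  ⇒  (a,b)_2 = +1.
v=11: a=11^0·(≡10), b=11^1·(≡9) mod 11; (10|11)=-1, (9|11)=+1; (−1)^{0·1·5}·(-1)^1·(+1)^0 = -1.
v=29: a=29^4·(≡11), b=29^4·(≡8) mod 29; (11|29)=-1, (8|29)=-1; (−1)^{4·4·14}·(-1)^4·(-1)^4 = +1.
(-47, 6829053 / ℚ) ramifies at {11, 47}: a division algebra.

[11, 47]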